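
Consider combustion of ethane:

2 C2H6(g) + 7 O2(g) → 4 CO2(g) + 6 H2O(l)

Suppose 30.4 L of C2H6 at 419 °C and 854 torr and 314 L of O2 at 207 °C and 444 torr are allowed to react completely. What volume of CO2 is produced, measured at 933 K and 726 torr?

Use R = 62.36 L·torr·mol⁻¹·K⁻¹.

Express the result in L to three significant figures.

96.4 L

n(C2H6) = PV/RT = (854 × 30.4) / (62.36 × 692.15) = 0.6015 mol
n(O2) = PV/RT = (444 × 314) / (62.36 × 480.15) = 4.656 mol
For 0.6015 mol C2H6, stoichiometry requires (7/2) × 0.6015 = 2.105 mol O2; 4.656 mol is available, so C2H6 is limiting.
n(CO2) = (4/2) × 0.6015 = 1.203 mol
V(CO2) = nRT/P = 1.203 × 62.36 × 933 / 726 = 96.41 L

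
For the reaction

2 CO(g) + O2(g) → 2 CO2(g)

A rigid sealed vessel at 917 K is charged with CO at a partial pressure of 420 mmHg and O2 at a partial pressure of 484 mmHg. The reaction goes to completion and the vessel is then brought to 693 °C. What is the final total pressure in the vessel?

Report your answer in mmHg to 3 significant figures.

Because the vessel is rigid and T is held at 917 K, work the stoichiometry in partial pressures (P_i = n_iRT/V).
P(O2) required for 420 mmHg of CO = (1/2) × 420 = 210.0 mmHg; available 484 mmHg, so CO is limiting.
P(O2) remaining = 484 − (1/2) × 420 = 274.0 mmHg
P(gaseous products) = (2)/2 × 420 = 420.0 mmHg
P_total at 917 K = 274.0 + 420.0 = 694.0 mmHg
Scaling to 693 °C: P = 694.0 × 966.15/917 = 731.2 mmHg

731 mmHg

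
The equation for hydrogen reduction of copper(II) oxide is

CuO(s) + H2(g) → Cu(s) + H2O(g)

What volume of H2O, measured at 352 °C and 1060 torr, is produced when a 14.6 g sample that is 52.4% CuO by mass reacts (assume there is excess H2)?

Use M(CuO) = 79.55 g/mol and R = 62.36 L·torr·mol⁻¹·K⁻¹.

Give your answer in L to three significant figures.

mass of CuO = 14.6 × 52.4/100 = 7.650 g
n(CuO) = 7.650 / 79.55 = 0.09617 mol
n(H2O) = (1/1) × 0.09617 = 0.09617 mol
V = nRT/P = 0.09617 × 62.36 × 625.15 / 1060 = 3.537 L

3.54 L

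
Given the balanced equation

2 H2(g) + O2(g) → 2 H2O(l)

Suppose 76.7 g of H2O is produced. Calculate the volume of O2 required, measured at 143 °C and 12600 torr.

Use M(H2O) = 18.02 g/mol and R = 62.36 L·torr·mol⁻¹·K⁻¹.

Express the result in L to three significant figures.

n(H2O) = 76.70 / 18.02 = 4.256 mol
n(O2) = (1/2) × 4.256 = 2.128 mol
V = nRT/P = 2.128 × 62.36 × 416.15 / 12600 = 4.383 L

4.38 L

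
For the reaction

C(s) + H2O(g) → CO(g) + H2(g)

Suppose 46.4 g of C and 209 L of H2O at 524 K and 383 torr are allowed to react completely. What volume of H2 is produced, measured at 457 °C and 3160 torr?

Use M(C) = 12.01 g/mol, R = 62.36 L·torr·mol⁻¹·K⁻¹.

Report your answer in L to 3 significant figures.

n(C) = 46.4 / 12.01 = 3.863 mol
n(H2O) = PV/RT = (383 × 209) / (62.36 × 524) = 2.450 mol
For 3.863 mol C, stoichiometry requires (1/1) × 3.863 = 3.863 mol H2O; 2.450 mol is available, so H2O is limiting.
n(H2) = (1/1) × 2.450 = 2.450 mol
V(H2) = nRT/P = 2.450 × 62.36 × 730.15 / 3160 = 35.30 L

35.3 L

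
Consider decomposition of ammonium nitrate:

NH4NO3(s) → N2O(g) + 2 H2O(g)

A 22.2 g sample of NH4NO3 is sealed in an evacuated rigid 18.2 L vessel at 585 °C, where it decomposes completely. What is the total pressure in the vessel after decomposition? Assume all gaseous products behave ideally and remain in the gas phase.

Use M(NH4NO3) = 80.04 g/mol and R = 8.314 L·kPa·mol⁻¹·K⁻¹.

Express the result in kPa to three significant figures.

n(NH4NO3) = 22.2 / 80.04 = 0.2774 mol
n(gas produced) = (3/1) × 0.2774 = 0.8322 mol
P = nRT/V = 0.8322 × 8.314 × 858.15 / 18.2 = 326.2 kPa

326 kPa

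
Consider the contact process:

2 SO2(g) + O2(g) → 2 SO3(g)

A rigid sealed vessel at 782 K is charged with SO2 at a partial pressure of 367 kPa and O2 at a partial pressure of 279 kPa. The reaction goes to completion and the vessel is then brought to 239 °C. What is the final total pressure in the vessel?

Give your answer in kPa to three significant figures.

Because the vessel is rigid and T is held at 782 K, work the stoichiometry in partial pressures (P_i = n_iRT/V).
P(O2) required for 367 kPa of SO2 = (1/2) × 367 = 183.5 kPa; available 279 kPa, so SO2 is limiting.
P(O2) remaining = 279 − (1/2) × 367 = 95.50 kPa
P(gaseous products) = (2)/2 × 367 = 367.0 kPa
P_total at 782 K = 95.50 + 367.0 = 462.5 kPa
Scaling to 239 °C: P = 462.5 × 512.15/782 = 302.9 kPa

303 kPa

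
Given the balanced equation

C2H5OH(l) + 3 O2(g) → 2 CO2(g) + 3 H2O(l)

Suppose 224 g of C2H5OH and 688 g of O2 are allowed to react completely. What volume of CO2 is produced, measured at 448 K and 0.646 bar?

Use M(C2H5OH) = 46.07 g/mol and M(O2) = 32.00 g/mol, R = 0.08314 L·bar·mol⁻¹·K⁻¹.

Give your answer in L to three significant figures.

n(C2H5OH) = 224 / 46.07 = 4.862 mol
n(O2) = 688 / 32.00 = 21.50 mol
For 4.862 mol C2H5OH, stoichiometry requires (3/1) × 4.862 = 14.59 mol O2; 21.50 mol is available, so C2H5OH is limiting.
n(CO2) = (2/1) × 4.862 = 9.724 mol
V(CO2) = nRT/P = 9.724 × 0.08314 × 448 / 0.646 = 560.7 L

561 L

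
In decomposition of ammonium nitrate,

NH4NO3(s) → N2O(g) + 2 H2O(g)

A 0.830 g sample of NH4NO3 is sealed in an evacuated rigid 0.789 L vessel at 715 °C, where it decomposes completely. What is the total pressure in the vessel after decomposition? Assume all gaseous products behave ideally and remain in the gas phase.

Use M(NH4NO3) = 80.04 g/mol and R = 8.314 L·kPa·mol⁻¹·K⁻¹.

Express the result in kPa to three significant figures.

n(NH4NO3) = 0.830 / 80.04 = 0.01037 mol
n(gas produced) = (3/1) × 0.01037 = 0.03111 mol
P = nRT/V = 0.03111 × 8.314 × 988.15 / 0.789 = 323.9 kPa

324 kPa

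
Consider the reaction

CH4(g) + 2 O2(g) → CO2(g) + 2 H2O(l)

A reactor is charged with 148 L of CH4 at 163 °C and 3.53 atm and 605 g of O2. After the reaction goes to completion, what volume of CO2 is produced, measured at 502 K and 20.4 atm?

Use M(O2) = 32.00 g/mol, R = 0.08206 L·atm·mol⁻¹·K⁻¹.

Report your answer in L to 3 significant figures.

19.1 L

n(CH4) = PV/RT = (3.53 × 148) / (0.08206 × 436.15) = 14.60 mol
n(O2) = 605 / 32.00 = 18.91 mol
For 14.60 mol CH4, stoichiometry requires (2/1) × 14.60 = 29.20 mol O2; 18.91 mol is available, so O2 is limiting.
n(CO2) = (1/2) × 18.91 = 9.455 mol
V(CO2) = nRT/P = 9.455 × 0.08206 × 502 / 20.4 = 19.09 L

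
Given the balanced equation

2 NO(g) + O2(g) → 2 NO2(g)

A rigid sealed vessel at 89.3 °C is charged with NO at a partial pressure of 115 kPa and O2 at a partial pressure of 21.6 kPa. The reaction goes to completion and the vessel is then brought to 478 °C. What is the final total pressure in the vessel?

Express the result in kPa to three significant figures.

At constant V, partial pressures at 89.3 °C are proportional to moles, so apply stoichiometry directly to pressures.
P(O2) required for 115 kPa of NO = (1/2) × 115 = 57.50 kPa; available 21.6 kPa, so O2 is limiting.
P(NO) remaining = 115 − (2/1) × 21.6 = 71.80 kPa
P(gaseous products) = (2)/1 × 21.6 = 43.20 kPa
P_total at 89.3 °C = 71.80 + 43.20 = 115.0 kPa
Scaling to 478 °C: P = 115.0 × 751.15/362.45 = 238.3 kPa

238 kPa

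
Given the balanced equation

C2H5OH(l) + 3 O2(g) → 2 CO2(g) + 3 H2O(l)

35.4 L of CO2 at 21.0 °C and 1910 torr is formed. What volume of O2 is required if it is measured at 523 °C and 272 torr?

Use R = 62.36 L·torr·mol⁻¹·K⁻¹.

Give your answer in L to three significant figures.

1010 L

n(CO2) = PV/RT = (1910 × 35.4) / (62.36 × 294.15) = 3.686 mol
n(O2) = (3/2) × 3.686 = 5.529 mol
V = nRT/P = 5.529 × 62.36 × 796.15 / 272 = 1009 L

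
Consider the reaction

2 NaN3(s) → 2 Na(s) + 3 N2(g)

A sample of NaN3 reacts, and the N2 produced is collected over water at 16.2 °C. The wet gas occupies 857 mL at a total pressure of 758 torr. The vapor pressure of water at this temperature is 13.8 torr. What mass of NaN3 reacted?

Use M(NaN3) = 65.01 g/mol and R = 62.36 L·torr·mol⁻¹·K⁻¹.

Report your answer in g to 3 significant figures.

1.53 g

P(N2) = 758 − 13.8 = 744.2 torr
n(N2) = PV/RT = (744.2 × 0.8570) / (62.36 × 289.35) = 0.03535 mol
n(NaN3) = (2/3) × 0.03535 = 0.02357 mol
m(NaN3) = 0.02357 × 65.01 = 1.532 g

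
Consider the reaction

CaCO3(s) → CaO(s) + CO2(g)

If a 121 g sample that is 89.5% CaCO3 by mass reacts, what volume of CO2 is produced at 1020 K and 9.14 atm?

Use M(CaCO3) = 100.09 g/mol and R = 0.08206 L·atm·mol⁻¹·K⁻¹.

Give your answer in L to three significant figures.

9.91 L

mass of CaCO3 = 121 × 89.5/100 = 108.3 g
n(CaCO3) = 108.3 / 100.09 = 1.082 mol
n(CO2) = (1/1) × 1.082 = 1.082 mol
V = nRT/P = 1.082 × 0.08206 × 1020 / 9.14 = 9.909 L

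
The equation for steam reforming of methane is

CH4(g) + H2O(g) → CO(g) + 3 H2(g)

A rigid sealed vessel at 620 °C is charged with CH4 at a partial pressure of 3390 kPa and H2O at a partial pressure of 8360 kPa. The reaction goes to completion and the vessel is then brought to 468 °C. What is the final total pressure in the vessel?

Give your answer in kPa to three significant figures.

Because the vessel is rigid and T is held at 620 °C, work the stoichiometry in partial pressures (P_i = n_iRT/V).
P(H2O) required for 3390 kPa of CH4 = (1/1) × 3390 = 3390 kPa; available 8360 kPa, so CH4 is limiting.
P(H2O) remaining = 8360 − (1/1) × 3390 = 4970 kPa
P(gaseous products) = (1+3)/1 × 3390 = 13560 kPa
P_total at 620 °C = 4970 + 13560 = 18530 kPa
Scaling to 468 °C: P = 18530 × 741.15/893.15 = 15380 kPa

15400 kPa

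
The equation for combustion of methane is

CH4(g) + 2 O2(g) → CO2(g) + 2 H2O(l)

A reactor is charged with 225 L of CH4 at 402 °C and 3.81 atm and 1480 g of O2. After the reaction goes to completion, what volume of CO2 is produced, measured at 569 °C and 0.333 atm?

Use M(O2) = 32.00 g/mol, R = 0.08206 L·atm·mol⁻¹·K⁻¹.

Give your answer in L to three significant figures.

n(CH4) = PV/RT = (3.81 × 225) / (0.08206 × 675.15) = 15.47 mol
n(O2) = 1480 / 32.00 = 46.25 mol
For 15.47 mol CH4, stoichiometry requires (2/1) × 15.47 = 30.94 mol O2; 46.25 mol is available, so CH4 is limiting.
n(CO2) = (1/1) × 15.47 = 15.47 mol
V(CO2) = nRT/P = 15.47 × 0.08206 × 842.15 / 0.333 = 3210 L

3210 L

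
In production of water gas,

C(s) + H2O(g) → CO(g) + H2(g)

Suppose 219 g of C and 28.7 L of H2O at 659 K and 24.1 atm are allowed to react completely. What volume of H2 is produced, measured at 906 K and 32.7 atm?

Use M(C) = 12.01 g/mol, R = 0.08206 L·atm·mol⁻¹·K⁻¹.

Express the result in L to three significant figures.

n(C) = 219 / 12.01 = 18.23 mol
n(H2O) = PV/RT = (24.1 × 28.7) / (0.08206 × 659) = 12.79 mol
For 18.23 mol C, stoichiometry requires (1/1) × 18.23 = 18.23 mol H2O; 12.79 mol is available, so H2O is limiting.
n(H2) = (1/1) × 12.79 = 12.79 mol
V(H2) = nRT/P = 12.79 × 0.08206 × 906 / 32.7 = 29.08 L

29.1 L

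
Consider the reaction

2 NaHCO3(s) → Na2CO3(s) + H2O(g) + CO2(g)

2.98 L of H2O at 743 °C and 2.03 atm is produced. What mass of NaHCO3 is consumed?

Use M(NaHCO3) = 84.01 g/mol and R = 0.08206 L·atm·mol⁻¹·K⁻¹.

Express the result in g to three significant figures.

n(H2O) = PV/RT = (2.03 × 2.98) / (0.08206 × 1016.15) = 0.07255 mol
n(NaHCO3) = (2/1) × 0.07255 = 0.1451 mol
m(NaHCO3) = 0.1451 × 84.01 = 12.19 g

12.2 g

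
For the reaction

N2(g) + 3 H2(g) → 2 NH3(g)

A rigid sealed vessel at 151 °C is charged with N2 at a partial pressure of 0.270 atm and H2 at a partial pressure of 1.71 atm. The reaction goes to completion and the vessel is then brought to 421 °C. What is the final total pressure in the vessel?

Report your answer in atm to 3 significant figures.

Because the vessel is rigid and T is held at 151 °C, work the stoichiometry in partial pressures (P_i = n_iRT/V).
P(H2) required for 0.270 atm of N2 = (3/1) × 0.270 = 0.8100 atm; available 1.71 atm, so N2 is limiting.
P(H2) remaining = 1.71 − (3/1) × 0.270 = 0.9000 atm
P(gaseous products) = (2)/1 × 0.270 = 0.5400 atm
P_total at 151 °C = 0.9000 + 0.5400 = 1.440 atm
Scaling to 421 °C: P = 1.440 × 694.15/424.15 = 2.357 atm

2.36 atm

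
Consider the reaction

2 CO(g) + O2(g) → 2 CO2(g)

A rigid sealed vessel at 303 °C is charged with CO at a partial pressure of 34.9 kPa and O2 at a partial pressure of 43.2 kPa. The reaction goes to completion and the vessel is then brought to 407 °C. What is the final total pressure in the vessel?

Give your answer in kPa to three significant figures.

Because the vessel is rigid and T is held at 303 °C, work the stoichiometry in partial pressures (P_i = n_iRT/V).
P(O2) required for 34.9 kPa of CO = (1/2) × 34.9 = 17.45 kPa; available 43.2 kPa, so CO is limiting.
P(O2) remaining = 43.2 − (1/2) × 34.9 = 25.75 kPa
P(gaseous products) = (2)/2 × 34.9 = 34.90 kPa
P_total at 303 °C = 25.75 + 34.90 = 60.65 kPa
Scaling to 407 °C: P = 60.65 × 680.15/576.15 = 71.60 kPa

71.6 kPa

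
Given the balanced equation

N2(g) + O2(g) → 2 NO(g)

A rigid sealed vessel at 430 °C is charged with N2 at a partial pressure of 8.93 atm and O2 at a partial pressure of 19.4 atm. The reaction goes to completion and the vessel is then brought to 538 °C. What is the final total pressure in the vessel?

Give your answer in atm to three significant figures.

Because the vessel is rigid and T is held at 430 °C, work the stoichiometry in partial pressures (P_i = n_iRT/V).
P(O2) required for 8.93 atm of N2 = (1/1) × 8.93 = 8.930 atm; available 19.4 atm, so N2 is limiting.
P(O2) remaining = 19.4 − (1/1) × 8.93 = 10.47 atm
P(gaseous products) = (2)/1 × 8.93 = 17.86 atm
P_total at 430 °C = 10.47 + 17.86 = 28.33 atm
Scaling to 538 °C: P = 28.33 × 811.15/703.15 = 32.68 atm

32.7 atm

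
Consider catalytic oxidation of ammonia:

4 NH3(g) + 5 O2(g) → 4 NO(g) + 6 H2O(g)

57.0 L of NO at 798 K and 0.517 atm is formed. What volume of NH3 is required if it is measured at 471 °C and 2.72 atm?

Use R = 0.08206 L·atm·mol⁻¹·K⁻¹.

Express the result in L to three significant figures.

n(NO) = PV/RT = (0.517 × 57.0) / (0.08206 × 798) = 0.4500 mol
n(NH3) = (4/4) × 0.4500 = 0.4500 mol
V = nRT/P = 0.4500 × 0.08206 × 744.15 / 2.72 = 10.10 L

10.1 L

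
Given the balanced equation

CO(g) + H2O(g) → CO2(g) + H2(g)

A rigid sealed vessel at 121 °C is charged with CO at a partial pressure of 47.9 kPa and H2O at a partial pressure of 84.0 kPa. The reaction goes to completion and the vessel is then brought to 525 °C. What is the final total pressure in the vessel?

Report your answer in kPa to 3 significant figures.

Because the vessel is rigid and T is held at 121 °C, work the stoichiometry in partial pressures (P_i = n_iRT/V).
P(H2O) required for 47.9 kPa of CO = (1/1) × 47.9 = 47.90 kPa; available 84.0 kPa, so CO is limiting.
P(H2O) remaining = 84.0 − (1/1) × 47.9 = 36.10 kPa
P(gaseous products) = (1+1)/1 × 47.9 = 95.80 kPa
P_total at 121 °C = 36.10 + 95.80 = 131.9 kPa
Scaling to 525 °C: P = 131.9 × 798.15/394.15 = 267.1 kPa

267 kPa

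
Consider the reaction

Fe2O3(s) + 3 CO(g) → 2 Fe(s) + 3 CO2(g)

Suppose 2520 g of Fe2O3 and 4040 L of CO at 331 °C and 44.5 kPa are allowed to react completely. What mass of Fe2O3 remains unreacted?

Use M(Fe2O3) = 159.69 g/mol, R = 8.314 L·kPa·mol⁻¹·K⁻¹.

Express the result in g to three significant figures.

n(Fe2O3) = 2520 / 159.69 = 15.78 mol
n(CO) = PV/RT = (44.5 × 4040) / (8.314 × 604.15) = 35.79 mol
For 15.78 mol Fe2O3, stoichiometry requires (3/1) × 15.78 = 47.34 mol CO; 35.79 mol is available, so CO is limiting.
n(Fe2O3) consumed = (1/3) × 35.79 = 11.93 mol; remaining = 15.78 − 11.93 = 3.850 mol
m(Fe2O3) = 3.850 × 159.69 = 614.8 g

615 g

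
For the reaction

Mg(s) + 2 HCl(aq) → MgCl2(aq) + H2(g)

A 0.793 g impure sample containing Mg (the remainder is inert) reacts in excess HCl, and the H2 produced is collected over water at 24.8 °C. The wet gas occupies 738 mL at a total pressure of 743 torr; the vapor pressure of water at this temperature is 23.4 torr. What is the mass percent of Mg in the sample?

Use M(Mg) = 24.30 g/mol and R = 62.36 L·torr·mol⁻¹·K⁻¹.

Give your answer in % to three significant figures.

P(H2) = 743 − 23.4 = 719.6 torr
n(H2) = PV/RT = (719.6 × 0.7380) / (62.36 × 297.95) = 0.02858 mol
n(Mg) = (1/1) × 0.02858 = 0.02858 mol
m(Mg) = 0.02858 × 24.30 = 0.6945 g
%Mg = 0.6945 / 0.793 × 100 = 87.58%

87.6 %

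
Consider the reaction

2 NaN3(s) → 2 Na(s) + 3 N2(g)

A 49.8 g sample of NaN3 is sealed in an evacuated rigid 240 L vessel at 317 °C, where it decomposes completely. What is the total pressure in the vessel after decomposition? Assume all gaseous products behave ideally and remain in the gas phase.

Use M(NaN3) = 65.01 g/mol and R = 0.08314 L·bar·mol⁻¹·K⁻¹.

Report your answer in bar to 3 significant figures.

0.235 bar

n(NaN3) = 49.8 / 65.01 = 0.7660 mol
n(gas produced) = (3/2) × 0.7660 = 1.149 mol
P = nRT/V = 1.149 × 0.08314 × 590.15 / 240 = 0.2349 bar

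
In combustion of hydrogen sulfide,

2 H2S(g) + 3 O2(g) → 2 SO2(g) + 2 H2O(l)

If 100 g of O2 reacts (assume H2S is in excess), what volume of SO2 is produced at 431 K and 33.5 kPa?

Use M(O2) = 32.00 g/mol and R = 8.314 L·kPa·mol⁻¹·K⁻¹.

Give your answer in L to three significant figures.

n(O2) = 100.0 / 32.00 = 3.125 mol
n(SO2) = (2/3) × 3.125 = 2.083 mol
V = nRT/P = 2.083 × 8.314 × 431 / 33.5 = 222.8 L

223 L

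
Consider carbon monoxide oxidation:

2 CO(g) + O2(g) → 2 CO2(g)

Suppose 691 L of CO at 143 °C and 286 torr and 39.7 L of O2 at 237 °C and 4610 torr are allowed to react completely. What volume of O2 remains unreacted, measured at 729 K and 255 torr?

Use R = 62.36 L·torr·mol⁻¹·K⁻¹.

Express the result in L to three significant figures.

n(CO) = PV/RT = (286 × 691) / (62.36 × 416.15) = 7.615 mol
n(O2) = PV/RT = (4610 × 39.7) / (62.36 × 510.15) = 5.753 mol
For 7.615 mol CO, stoichiometry requires (1/2) × 7.615 = 3.808 mol O2; 5.753 mol is available, so CO is limiting.
n(O2) consumed = (1/2) × 7.615 = 3.808 mol; remaining = 5.753 − 3.808 = 1.945 mol
V(O2) = nRT/P = 1.945 × 62.36 × 729 / 255 = 346.7 L

347 L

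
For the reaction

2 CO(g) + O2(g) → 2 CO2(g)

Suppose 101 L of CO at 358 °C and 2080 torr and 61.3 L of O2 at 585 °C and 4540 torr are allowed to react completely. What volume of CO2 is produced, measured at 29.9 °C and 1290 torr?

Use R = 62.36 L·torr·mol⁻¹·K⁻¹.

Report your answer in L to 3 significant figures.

n(CO) = PV/RT = (2080 × 101) / (62.36 × 631.15) = 5.338 mol
n(O2) = PV/RT = (4540 × 61.3) / (62.36 × 858.15) = 5.201 mol
For 5.338 mol CO, stoichiometry requires (1/2) × 5.338 = 2.669 mol O2; 5.201 mol is available, so CO is limiting.
n(CO2) = (2/2) × 5.338 = 5.338 mol
V(CO2) = nRT/P = 5.338 × 62.36 × 303.05 / 1290 = 78.20 L

78.2 L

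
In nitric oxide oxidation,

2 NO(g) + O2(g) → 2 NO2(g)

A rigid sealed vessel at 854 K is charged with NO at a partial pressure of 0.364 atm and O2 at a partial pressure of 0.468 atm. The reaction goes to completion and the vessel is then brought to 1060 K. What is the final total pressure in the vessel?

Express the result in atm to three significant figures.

At constant V, partial pressures at 854 K are proportional to moles, so apply stoichiometry directly to pressures.
P(O2) required for 0.364 atm of NO = (1/2) × 0.364 = 0.1820 atm; available 0.468 atm, so NO is limiting.
P(O2) remaining = 0.468 − (1/2) × 0.364 = 0.2860 atm
P(gaseous products) = (2)/2 × 0.364 = 0.3640 atm
P_total at 854 K = 0.2860 + 0.3640 = 0.6500 atm
Scaling to 1060 K: P = 0.6500 × 1060/854 = 0.8068 atm

0.807 atm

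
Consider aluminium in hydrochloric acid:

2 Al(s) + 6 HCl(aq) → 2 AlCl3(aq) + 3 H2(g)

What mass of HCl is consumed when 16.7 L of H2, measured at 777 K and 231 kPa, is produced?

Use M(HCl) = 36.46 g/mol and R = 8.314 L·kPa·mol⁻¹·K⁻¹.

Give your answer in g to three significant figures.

43.5 g

n(H2) = PV/RT = (231 × 16.7) / (8.314 × 777) = 0.5972 mol
n(HCl) = (6/3) × 0.5972 = 1.194 mol
m(HCl) = 1.194 × 36.46 = 43.53 g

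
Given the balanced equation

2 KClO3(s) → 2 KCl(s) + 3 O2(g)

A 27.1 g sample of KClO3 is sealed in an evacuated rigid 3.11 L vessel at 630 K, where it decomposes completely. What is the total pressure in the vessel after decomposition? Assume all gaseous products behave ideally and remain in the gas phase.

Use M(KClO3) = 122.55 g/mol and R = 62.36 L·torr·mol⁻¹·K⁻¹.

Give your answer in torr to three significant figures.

n(KClO3) = 27.1 / 122.55 = 0.2211 mol
n(gas produced) = (3/2) × 0.2211 = 0.3317 mol
P = nRT/V = 0.3317 × 62.36 × 630 / 3.11 = 4190 torr

4190 torr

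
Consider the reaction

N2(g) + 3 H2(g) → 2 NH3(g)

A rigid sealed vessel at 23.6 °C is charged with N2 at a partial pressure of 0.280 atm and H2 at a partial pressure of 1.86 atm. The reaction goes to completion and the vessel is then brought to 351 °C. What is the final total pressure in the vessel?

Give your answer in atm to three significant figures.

3.32 atm

Because the vessel is rigid and T is held at 23.6 °C, work the stoichiometry in partial pressures (P_i = n_iRT/V).
P(H2) required for 0.280 atm of N2 = (3/1) × 0.280 = 0.8400 atm; available 1.86 atm, so N2 is limiting.
P(H2) remaining = 1.86 − (3/1) × 0.280 = 1.020 atm
P(gaseous products) = (2)/1 × 0.280 = 0.5600 atm
P_total at 23.6 °C = 1.020 + 0.5600 = 1.580 atm
Scaling to 351 °C: P = 1.580 × 624.15/296.75 = 3.323 atm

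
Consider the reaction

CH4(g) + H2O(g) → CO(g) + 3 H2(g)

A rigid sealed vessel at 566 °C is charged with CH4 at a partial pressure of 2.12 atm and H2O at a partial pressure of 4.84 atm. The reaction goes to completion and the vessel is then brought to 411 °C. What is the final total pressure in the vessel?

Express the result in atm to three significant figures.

9.13 atm

Because the vessel is rigid and T is held at 566 °C, work the stoichiometry in partial pressures (P_i = n_iRT/V).
P(H2O) required for 2.12 atm of CH4 = (1/1) × 2.12 = 2.120 atm; available 4.84 atm, so CH4 is limiting.
P(H2O) remaining = 4.84 − (1/1) × 2.12 = 2.720 atm
P(gaseous products) = (1+3)/1 × 2.12 = 8.480 atm
P_total at 566 °C = 2.720 + 8.480 = 11.20 atm
Scaling to 411 °C: P = 11.20 × 684.15/839.15 = 9.131 atm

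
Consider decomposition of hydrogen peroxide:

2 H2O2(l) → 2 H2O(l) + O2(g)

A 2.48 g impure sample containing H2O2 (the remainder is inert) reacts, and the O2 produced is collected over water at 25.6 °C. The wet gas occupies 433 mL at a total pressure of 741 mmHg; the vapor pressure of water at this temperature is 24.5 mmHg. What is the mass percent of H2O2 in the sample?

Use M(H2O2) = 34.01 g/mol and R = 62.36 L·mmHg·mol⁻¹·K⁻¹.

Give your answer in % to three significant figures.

P(O2) = 741 − 24.5 = 716.5 mmHg
n(O2) = PV/RT = (716.5 × 0.4330) / (62.36 × 298.75) = 0.01665 mol
n(H2O2) = (2/1) × 0.01665 = 0.03330 mol
m(H2O2) = 0.03330 × 34.01 = 1.133 g
%H2O2 = 1.133 / 2.48 × 100 = 45.69%

45.7 %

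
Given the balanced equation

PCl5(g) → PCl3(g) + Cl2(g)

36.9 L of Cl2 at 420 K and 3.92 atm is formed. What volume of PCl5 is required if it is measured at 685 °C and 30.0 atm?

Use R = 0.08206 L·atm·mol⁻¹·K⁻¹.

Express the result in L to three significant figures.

n(Cl2) = PV/RT = (3.92 × 36.9) / (0.08206 × 420) = 4.197 mol
n(PCl5) = (1/1) × 4.197 = 4.197 mol
V = nRT/P = 4.197 × 0.08206 × 958.15 / 30.0 = 11.00 L

11.0 L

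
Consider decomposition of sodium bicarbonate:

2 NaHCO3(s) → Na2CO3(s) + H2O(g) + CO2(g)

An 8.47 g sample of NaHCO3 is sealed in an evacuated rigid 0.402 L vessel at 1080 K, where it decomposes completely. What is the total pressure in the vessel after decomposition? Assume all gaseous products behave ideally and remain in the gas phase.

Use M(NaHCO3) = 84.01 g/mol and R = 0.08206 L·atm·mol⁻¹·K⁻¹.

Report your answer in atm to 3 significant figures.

n(NaHCO3) = 8.47 / 84.01 = 0.1008 mol
n(gas produced) = (2/2) × 0.1008 = 0.1008 mol
P = nRT/V = 0.1008 × 0.08206 × 1080 / 0.402 = 22.22 atm

22.2 atm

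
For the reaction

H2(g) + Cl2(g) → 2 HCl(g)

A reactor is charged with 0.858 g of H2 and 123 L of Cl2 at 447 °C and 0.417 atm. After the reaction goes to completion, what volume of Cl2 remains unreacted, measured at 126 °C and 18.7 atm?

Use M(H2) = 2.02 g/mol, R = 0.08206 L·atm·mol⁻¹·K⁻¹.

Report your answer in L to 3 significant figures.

n(H2) = 0.858 / 2.02 = 0.4248 mol
n(Cl2) = PV/RT = (0.417 × 123) / (0.08206 × 720.15) = 0.8679 mol
For 0.4248 mol H2, stoichiometry requires (1/1) × 0.4248 = 0.4248 mol Cl2; 0.8679 mol is available, so H2 is limiting.
n(Cl2) consumed = (1/1) × 0.4248 = 0.4248 mol; remaining = 0.8679 − 0.4248 = 0.4431 mol
V(Cl2) = nRT/P = 0.4431 × 0.08206 × 399.15 / 18.7 = 0.7761 L

0.776 L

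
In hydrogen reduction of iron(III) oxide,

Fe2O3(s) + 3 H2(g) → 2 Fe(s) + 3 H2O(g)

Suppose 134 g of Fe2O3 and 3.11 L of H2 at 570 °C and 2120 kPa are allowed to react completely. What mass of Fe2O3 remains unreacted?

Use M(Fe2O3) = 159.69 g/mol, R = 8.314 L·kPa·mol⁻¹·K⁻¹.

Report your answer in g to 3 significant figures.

n(Fe2O3) = 134 / 159.69 = 0.8391 mol
n(H2) = PV/RT = (2120 × 3.11) / (8.314 × 843.15) = 0.9405 mol
For 0.8391 mol Fe2O3, stoichiometry requires (3/1) × 0.8391 = 2.517 mol H2; 0.9405 mol is available, so H2 is limiting.
n(Fe2O3) consumed = (1/3) × 0.9405 = 0.3135 mol; remaining = 0.8391 − 0.3135 = 0.5256 mol
m(Fe2O3) = 0.5256 × 159.69 = 83.93 g

83.9 g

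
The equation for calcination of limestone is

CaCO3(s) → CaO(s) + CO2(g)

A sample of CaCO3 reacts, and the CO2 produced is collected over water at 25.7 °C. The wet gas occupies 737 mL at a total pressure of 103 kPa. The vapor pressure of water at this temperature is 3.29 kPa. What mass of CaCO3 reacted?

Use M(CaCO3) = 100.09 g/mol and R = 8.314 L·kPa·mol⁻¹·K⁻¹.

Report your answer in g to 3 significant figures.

P(CO2) = 103 − 3.29 = 99.71 kPa
n(CO2) = PV/RT = (99.71 × 0.7370) / (8.314 × 298.85) = 0.02958 mol
n(CaCO3) = (1/1) × 0.02958 = 0.02958 mol
m(CaCO3) = 0.02958 × 100.09 = 2.961 g

2.96 g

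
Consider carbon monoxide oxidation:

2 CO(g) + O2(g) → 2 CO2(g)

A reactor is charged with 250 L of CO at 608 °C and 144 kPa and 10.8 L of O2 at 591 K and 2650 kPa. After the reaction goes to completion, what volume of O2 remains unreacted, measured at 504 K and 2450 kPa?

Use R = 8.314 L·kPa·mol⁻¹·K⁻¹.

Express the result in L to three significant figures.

5.76 L

n(CO) = PV/RT = (144 × 250) / (8.314 × 881.15) = 4.914 mol
n(O2) = PV/RT = (2650 × 10.8) / (8.314 × 591) = 5.825 mol
For 4.914 mol CO, stoichiometry requires (1/2) × 4.914 = 2.457 mol O2; 5.825 mol is available, so CO is limiting.
n(O2) consumed = (1/2) × 4.914 = 2.457 mol; remaining = 5.825 − 2.457 = 3.368 mol
V(O2) = nRT/P = 3.368 × 8.314 × 504 / 2450 = 5.760 L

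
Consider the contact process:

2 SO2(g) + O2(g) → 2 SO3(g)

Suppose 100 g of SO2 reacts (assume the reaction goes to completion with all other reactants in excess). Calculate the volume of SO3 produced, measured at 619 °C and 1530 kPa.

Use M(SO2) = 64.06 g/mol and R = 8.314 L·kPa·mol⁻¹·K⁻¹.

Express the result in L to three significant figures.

n(SO2) = 100.0 / 64.06 = 1.561 mol
n(SO3) = (2/2) × 1.561 = 1.561 mol
V = nRT/P = 1.561 × 8.314 × 892.15 / 1530 = 7.568 L

7.57 L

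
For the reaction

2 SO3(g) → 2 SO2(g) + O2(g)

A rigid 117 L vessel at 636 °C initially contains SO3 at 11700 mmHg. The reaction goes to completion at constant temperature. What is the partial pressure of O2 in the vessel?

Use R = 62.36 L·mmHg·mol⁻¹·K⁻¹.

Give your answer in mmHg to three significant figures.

n(SO3)₀ = PV/RT = (11700 × 117) / (62.36 × 909.15) = 24.15 mol
n(O2) = (1/2) × 24.15 = 12.07 mol
P(O2) = nRT/V = 12.07 × 62.36 × 909.15 / 117 = 5849 mmHg

5850 mmHg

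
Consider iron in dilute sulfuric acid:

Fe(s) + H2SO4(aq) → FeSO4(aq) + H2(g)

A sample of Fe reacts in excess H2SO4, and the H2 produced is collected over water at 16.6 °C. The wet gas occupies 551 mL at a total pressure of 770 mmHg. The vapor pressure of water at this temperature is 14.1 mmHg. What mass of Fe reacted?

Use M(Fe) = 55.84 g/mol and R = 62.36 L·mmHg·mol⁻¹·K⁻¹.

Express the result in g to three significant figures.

P(H2) = 770 − 14.1 = 755.9 mmHg
n(H2) = PV/RT = (755.9 × 0.5510) / (62.36 × 289.75) = 0.02305 mol
n(Fe) = (1/1) × 0.02305 = 0.02305 mol
m(Fe) = 0.02305 × 55.84 = 1.287 g

1.29 g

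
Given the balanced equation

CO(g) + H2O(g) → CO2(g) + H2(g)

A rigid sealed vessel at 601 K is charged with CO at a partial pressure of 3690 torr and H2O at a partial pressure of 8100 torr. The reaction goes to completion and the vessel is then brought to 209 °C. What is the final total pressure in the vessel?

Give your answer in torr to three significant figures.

At constant V, partial pressures at 601 K are proportional to moles, so apply stoichiometry directly to pressures.
P(H2O) required for 3690 torr of CO = (1/1) × 3690 = 3690 torr; available 8100 torr, so CO is limiting.
P(H2O) remaining = 8100 − (1/1) × 3690 = 4410 torr
P(gaseous products) = (1+1)/1 × 3690 = 7380 torr
P_total at 601 K = 4410 + 7380 = 11790 torr
Scaling to 209 °C: P = 11790 × 482.15/601 = 9458 torr

9460 torr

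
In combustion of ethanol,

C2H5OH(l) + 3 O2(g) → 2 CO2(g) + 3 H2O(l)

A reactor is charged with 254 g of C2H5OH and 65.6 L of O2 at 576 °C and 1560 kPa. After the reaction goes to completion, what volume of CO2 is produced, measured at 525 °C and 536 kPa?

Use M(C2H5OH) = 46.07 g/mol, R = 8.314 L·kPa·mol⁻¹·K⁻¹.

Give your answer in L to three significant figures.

120 L

n(C2H5OH) = 254 / 46.07 = 5.513 mol
n(O2) = PV/RT = (1560 × 65.6) / (8.314 × 849.15) = 14.50 mol
For 5.513 mol C2H5OH, stoichiometry requires (3/1) × 5.513 = 16.54 mol O2; 14.50 mol is available, so O2 is limiting.
n(CO2) = (2/3) × 14.50 = 9.667 mol
V(CO2) = nRT/P = 9.667 × 8.314 × 798.15 / 536 = 119.7 L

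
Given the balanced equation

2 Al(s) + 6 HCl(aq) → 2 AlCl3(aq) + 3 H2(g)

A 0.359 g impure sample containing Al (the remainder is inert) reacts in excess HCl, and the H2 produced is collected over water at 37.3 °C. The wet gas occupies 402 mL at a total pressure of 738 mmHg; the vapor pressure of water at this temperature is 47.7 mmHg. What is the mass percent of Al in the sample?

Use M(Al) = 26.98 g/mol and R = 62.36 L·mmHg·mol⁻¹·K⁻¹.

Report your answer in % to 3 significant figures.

71.8 %

P(H2) = 738 − 47.7 = 690.3 mmHg
n(H2) = PV/RT = (690.3 × 0.4020) / (62.36 × 310.45) = 0.01433 mol
n(Al) = (2/3) × 0.01433 = 0.009553 mol
m(Al) = 0.009553 × 26.98 = 0.2577 g
%Al = 0.2577 / 0.359 × 100 = 71.78%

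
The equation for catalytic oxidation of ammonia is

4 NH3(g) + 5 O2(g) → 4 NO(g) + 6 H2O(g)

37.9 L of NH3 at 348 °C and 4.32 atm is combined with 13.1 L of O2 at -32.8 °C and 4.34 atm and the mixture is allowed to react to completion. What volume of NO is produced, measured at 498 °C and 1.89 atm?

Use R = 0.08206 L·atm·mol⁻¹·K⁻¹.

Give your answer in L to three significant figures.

77.2 L

n(NH3) = PV/RT = (4.32 × 37.9) / (0.08206 × 621.15) = 3.212 mol
n(O2) = PV/RT = (4.34 × 13.1) / (0.08206 × 240.35) = 2.883 mol
For 3.212 mol NH3, stoichiometry requires (5/4) × 3.212 = 4.015 mol O2; 2.883 mol is available, so O2 is limiting.
n(NO) = (4/5) × 2.883 = 2.306 mol
V(NO) = nRT/P = 2.306 × 0.08206 × 771.15 / 1.89 = 77.21 L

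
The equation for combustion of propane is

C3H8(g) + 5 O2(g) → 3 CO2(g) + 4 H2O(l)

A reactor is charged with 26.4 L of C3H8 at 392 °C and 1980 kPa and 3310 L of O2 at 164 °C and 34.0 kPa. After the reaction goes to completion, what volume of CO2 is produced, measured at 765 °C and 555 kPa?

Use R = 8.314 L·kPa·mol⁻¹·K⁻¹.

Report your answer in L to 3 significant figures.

n(C3H8) = PV/RT = (1980 × 26.4) / (8.314 × 665.15) = 9.452 mol
n(O2) = PV/RT = (34.0 × 3310) / (8.314 × 437.15) = 30.96 mol
For 9.452 mol C3H8, stoichiometry requires (5/1) × 9.452 = 47.26 mol O2; 30.96 mol is available, so O2 is limiting.
n(CO2) = (3/5) × 30.96 = 18.58 mol
V(CO2) = nRT/P = 18.58 × 8.314 × 1038.15 / 555 = 289.0 L

289 L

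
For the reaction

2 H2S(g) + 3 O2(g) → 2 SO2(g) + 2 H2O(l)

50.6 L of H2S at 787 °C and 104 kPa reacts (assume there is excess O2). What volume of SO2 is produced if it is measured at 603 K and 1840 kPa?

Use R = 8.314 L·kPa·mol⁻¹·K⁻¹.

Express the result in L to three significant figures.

n(H2S) = PV/RT = (104 × 50.6) / (8.314 × 1060.15) = 0.5970 mol
n(SO2) = (2/2) × 0.5970 = 0.5970 mol
V = nRT/P = 0.5970 × 8.314 × 603 / 1840 = 1.627 L

1.63 L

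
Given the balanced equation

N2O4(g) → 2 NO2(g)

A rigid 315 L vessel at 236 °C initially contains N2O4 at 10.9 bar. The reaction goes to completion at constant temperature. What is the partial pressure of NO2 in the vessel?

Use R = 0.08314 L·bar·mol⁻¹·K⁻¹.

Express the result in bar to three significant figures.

n(N2O4)₀ = PV/RT = (10.9 × 315) / (0.08314 × 509.15) = 81.11 mol
n(NO2) = (2/1) × 81.11 = 162.2 mol
P(NO2) = nRT/V = 162.2 × 0.08314 × 509.15 / 315 = 21.80 bar

21.8 bar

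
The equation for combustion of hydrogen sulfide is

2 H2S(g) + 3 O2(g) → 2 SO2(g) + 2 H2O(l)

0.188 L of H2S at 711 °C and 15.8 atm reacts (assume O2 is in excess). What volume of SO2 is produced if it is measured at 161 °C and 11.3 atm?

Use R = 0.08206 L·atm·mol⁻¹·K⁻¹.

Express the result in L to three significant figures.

0.116 L

n(H2S) = PV/RT = (15.8 × 0.188) / (0.08206 × 984.15) = 0.03678 mol
n(SO2) = (2/2) × 0.03678 = 0.03678 mol
V = nRT/P = 0.03678 × 0.08206 × 434.15 / 11.3 = 0.1160 L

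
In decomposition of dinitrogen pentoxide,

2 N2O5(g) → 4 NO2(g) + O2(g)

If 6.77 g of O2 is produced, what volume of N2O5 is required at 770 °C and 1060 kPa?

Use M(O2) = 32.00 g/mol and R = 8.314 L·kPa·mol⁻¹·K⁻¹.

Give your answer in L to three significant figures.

3.46 L

n(O2) = 6.770 / 32.00 = 0.2116 mol
n(N2O5) = (2/1) × 0.2116 = 0.4232 mol
V = nRT/P = 0.4232 × 8.314 × 1043.15 / 1060 = 3.463 L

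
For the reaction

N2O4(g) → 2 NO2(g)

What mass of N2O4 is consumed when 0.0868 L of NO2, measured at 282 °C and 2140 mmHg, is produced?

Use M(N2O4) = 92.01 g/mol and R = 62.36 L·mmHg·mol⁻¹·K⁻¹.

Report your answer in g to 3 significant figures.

0.247 g

n(NO2) = PV/RT = (2140 × 0.0868) / (62.36 × 555.15) = 0.005366 mol
n(N2O4) = (1/2) × 0.005366 = 0.002683 mol
m(N2O4) = 0.002683 × 92.01 = 0.2469 g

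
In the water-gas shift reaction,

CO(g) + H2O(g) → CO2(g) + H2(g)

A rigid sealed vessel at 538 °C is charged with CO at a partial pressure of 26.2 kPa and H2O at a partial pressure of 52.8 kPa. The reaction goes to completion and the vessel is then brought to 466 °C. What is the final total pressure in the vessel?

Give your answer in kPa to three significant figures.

72.0 kPa

Because the vessel is rigid and T is held at 538 °C, work the stoichiometry in partial pressures (P_i = n_iRT/V).
P(H2O) required for 26.2 kPa of CO = (1/1) × 26.2 = 26.20 kPa; available 52.8 kPa, so CO is limiting.
P(H2O) remaining = 52.8 − (1/1) × 26.2 = 26.60 kPa
P(gaseous products) = (1+1)/1 × 26.2 = 52.40 kPa
P_total at 538 °C = 26.60 + 52.40 = 79.00 kPa
Scaling to 466 °C: P = 79.00 × 739.15/811.15 = 71.99 kPa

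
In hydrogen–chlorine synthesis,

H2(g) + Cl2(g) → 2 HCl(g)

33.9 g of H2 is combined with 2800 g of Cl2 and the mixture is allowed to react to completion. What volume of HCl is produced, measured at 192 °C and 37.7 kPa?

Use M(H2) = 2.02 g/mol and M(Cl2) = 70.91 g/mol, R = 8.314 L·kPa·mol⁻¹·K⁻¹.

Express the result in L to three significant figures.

3440 L

n(H2) = 33.9 / 2.02 = 16.78 mol
n(Cl2) = 2800 / 70.91 = 39.49 mol
For 16.78 mol H2, stoichiometry requires (1/1) × 16.78 = 16.78 mol Cl2; 39.49 mol is available, so H2 is limiting.
n(HCl) = (2/1) × 16.78 = 33.56 mol
V(HCl) = nRT/P = 33.56 × 8.314 × 465.15 / 37.7 = 3443 L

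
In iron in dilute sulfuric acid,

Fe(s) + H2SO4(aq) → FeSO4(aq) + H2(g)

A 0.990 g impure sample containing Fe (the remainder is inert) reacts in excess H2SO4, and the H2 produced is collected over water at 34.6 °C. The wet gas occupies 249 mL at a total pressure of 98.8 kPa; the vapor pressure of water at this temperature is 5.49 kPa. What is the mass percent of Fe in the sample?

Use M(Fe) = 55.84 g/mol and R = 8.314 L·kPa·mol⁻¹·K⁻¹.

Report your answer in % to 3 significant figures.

51.2 %

P(H2) = 98.8 − 5.49 = 93.31 kPa
n(H2) = PV/RT = (93.31 × 0.2490) / (8.314 × 307.75) = 0.009081 mol
n(Fe) = (1/1) × 0.009081 = 0.009081 mol
m(Fe) = 0.009081 × 55.84 = 0.5071 g
%Fe = 0.5071 / 0.990 × 100 = 51.22%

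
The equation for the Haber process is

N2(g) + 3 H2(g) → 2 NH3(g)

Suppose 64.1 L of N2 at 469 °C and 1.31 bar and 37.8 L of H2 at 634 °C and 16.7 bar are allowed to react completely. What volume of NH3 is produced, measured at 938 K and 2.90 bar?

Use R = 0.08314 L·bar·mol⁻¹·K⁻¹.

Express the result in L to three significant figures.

73.2 L

n(N2) = PV/RT = (1.31 × 64.1) / (0.08314 × 742.15) = 1.361 mol
n(H2) = PV/RT = (16.7 × 37.8) / (0.08314 × 907.15) = 8.370 mol
For 1.361 mol N2, stoichiometry requires (3/1) × 1.361 = 4.083 mol H2; 8.370 mol is available, so N2 is limiting.
n(NH3) = (2/1) × 1.361 = 2.722 mol
V(NH3) = nRT/P = 2.722 × 0.08314 × 938 / 2.90 = 73.20 L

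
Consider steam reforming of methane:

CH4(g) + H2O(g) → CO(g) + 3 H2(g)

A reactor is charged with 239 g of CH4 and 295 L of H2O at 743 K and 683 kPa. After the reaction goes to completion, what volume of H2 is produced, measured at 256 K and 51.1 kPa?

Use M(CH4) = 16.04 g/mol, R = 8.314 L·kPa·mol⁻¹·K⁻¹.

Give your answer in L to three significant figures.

n(CH4) = 239 / 16.04 = 14.90 mol
n(H2O) = PV/RT = (683 × 295) / (8.314 × 743) = 32.62 mol
For 14.90 mol CH4, stoichiometry requires (1/1) × 14.90 = 14.90 mol H2O; 32.62 mol is available, so CH4 is limiting.
n(H2) = (3/1) × 14.90 = 44.70 mol
V(H2) = nRT/P = 44.70 × 8.314 × 256 / 51.1 = 1862 L

1860 L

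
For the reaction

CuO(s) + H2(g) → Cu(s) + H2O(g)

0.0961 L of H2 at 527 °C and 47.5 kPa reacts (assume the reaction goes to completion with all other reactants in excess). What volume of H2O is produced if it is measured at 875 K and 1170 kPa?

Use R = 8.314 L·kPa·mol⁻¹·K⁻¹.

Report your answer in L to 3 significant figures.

0.00427 L

n(H2) = PV/RT = (47.5 × 0.0961) / (8.314 × 800.15) = 0.0006862 mol
n(H2O) = (1/1) × 0.0006862 = 0.0006862 mol
V = nRT/P = 0.0006862 × 8.314 × 875 / 1170 = 0.004267 L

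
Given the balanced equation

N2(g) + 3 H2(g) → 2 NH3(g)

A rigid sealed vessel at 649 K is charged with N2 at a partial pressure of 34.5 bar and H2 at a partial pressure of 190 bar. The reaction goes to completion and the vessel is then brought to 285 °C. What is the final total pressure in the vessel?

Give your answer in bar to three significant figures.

Because the vessel is rigid and T is held at 649 K, work the stoichiometry in partial pressures (P_i = n_iRT/V).
P(H2) required for 34.5 bar of N2 = (3/1) × 34.5 = 103.5 bar; available 190 bar, so N2 is limiting.
P(H2) remaining = 190 − (3/1) × 34.5 = 86.50 bar
P(gaseous products) = (2)/1 × 34.5 = 69.00 bar
P_total at 649 K = 86.50 + 69.00 = 155.5 bar
Scaling to 285 °C: P = 155.5 × 558.15/649 = 133.7 bar

134 bar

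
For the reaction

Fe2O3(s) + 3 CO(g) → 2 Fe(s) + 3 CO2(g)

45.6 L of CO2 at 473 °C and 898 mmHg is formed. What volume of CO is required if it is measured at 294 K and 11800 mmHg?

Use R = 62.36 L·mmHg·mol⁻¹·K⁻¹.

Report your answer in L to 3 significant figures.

n(CO2) = PV/RT = (898 × 45.6) / (62.36 × 746.15) = 0.8801 mol
n(CO) = (3/3) × 0.8801 = 0.8801 mol
V = nRT/P = 0.8801 × 62.36 × 294 / 11800 = 1.367 L

1.37 L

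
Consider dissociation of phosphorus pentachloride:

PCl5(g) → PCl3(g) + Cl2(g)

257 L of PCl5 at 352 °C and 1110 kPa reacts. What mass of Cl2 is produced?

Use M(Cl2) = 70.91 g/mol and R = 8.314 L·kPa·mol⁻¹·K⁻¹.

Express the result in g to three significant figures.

n(PCl5) = PV/RT = (1110 × 257) / (8.314 × 625.15) = 54.89 mol
n(Cl2) = (1/1) × 54.89 = 54.89 mol
m(Cl2) = 54.89 × 70.91 = 3892 g

3890 g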